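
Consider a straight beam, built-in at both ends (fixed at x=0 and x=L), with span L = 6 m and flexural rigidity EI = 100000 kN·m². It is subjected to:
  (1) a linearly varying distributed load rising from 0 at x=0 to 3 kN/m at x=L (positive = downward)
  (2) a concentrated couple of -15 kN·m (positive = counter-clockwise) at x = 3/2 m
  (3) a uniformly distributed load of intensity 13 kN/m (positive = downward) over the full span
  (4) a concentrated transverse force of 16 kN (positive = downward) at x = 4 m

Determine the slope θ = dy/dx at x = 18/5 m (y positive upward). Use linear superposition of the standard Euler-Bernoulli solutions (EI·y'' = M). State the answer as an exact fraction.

Load 1 — triangular load w₀=3 kN/m (0→w₀ over full span):
  θ_1 = -w₀(2x(L-x)(L-2x)(x+2L)+x²(L-x)²)/(120LEI) = -3·(2·(18/5)·(6-(18/5))·(6-2·(18/5))·((18/5)+2·6)+(18/5)²·(6-(18/5))²)/(120·6·100000) = 81/7812500 rad
Load 2 — applied couple M₀=-15 kN·m at a=3/2 m (b=L-a=9/2):
  θ_2 = (R_Ax²/2 - M_Ax - M₀(x-a))/EI  [x>a] with R_A=-45/16, M_A=45/16 = ((-45/16)·(18/5)²/2 - (45/16)·(18/5) - (-15)·((18/5)-(3/2)))/100000 = 63/2000000 rad
Load 3 — uniform load w=13 kN/m over full span:
  θ_3 = -wx(L-x)(L-2x)/(12EI) = -13·(18/5)·(6-(18/5))·(6-2·(18/5))/(12·100000) = 351/3125000 rad
Load 4 — point force P=16 kN at a=4 m (b=L-a=2):
  θ_4 = -Pb²x(2aL-(3a+b)x)/(2L³EI)  [x≤a] = -16·2²·(18/5)·(2·4·6-(3·4+2)·(18/5))/(2·6³·100000) = 1/78125 rad
Superposition: θ = Σ θ_i = 41747/250000000 rad ≈ 0.000167 rad

θ(18/5) = 41747/250000000 rad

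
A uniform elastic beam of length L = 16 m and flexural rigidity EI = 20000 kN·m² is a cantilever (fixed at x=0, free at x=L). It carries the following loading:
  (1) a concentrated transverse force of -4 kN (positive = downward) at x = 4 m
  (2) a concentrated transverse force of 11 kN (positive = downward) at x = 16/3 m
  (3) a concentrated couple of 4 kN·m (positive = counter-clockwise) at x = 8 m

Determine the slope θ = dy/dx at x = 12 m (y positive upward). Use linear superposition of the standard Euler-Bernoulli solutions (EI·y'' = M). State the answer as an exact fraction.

Load 1 — point force P=-4 kN at a=4 m (b=L-a=12):
  θ_1 = -Pa²/(2EI)  [x>a] = -(-4)·4²/(2·20000) = 1/625 rad
Load 2 — point force P=11 kN at a=16/3 m (b=L-a=32/3):
  θ_2 = -Pa²/(2EI)  [x>a] = -11·(16/3)²/(2·20000) = -44/5625 rad
Load 3 — applied couple M₀=4 kN·m at a=8 m (b=L-a=8):
  θ_3 = M₀a/EI  [x>a] = 4·8/20000 = 1/625 rad
Superposition: θ = Σ θ_i = -26/5625 rad ≈ -0.004622 rad

θ(12) = -26/5625 rad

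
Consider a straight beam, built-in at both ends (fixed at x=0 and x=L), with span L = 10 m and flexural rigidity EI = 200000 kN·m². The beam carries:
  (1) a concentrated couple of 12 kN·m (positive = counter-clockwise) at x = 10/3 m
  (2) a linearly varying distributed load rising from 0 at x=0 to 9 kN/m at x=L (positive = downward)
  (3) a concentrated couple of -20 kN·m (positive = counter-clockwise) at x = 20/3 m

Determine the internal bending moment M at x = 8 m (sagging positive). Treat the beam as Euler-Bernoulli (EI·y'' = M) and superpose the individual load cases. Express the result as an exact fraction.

M(8) = 22/3 kN·m

Load 1 — applied couple M₀=12 kN·m at a=10/3 m (b=L-a=20/3):
  M_1 = R_Ax - M_A - M₀  [x>a] with R_A=8/5, M_A=0 = (8/5)·8 - 0 - 12 = 4/5 kN·m
Load 2 — triangular load w₀=9 kN/m (0→w₀ over full span):
  M_2 = 3w₀Lx/20 - w₀L²/30 - w₀x³/(6L) = 3·9·10·8/20 - 9·10²/30 - 9·8³/(6·10) = 6/5 kN·m
Load 3 — applied couple M₀=-20 kN·m at a=20/3 m (b=L-a=10/3):
  M_3 = R_Ax - M_A - M₀  [x>a] with R_A=-8/3, M_A=-20/3 = (-8/3)·8 - (-20/3) - (-20) = 16/3 kN·m
Superposition: M = Σ M_i = 22/3 kN·m ≈ 7.333333 kN·m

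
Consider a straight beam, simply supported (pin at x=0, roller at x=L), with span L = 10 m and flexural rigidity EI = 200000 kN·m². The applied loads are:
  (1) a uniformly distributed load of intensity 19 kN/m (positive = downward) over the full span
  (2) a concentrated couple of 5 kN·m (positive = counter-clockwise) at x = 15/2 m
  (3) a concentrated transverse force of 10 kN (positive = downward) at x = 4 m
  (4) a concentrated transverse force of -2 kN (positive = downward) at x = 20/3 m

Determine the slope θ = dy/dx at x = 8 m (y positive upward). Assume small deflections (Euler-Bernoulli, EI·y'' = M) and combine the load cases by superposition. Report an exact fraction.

θ(8) = 870977/259200000 rad

Load 1 — uniform load w=19 kN/m over full span:
  θ_1 = -w(L³-6Lx²+4x³)/(24EI) = -19·(10³-6·10·8²+4·8³)/(24·200000) = 627/200000 rad
Load 2 — applied couple M₀=5 kN·m at a=15/2 m (b=L-a=5/2):
  θ_2 = (M₀x²/(2L)-M₀(x-a)+C₁)/EI  [x>a] with C₁=M₀(3b²-L²)/(6L)=-325/48 = (5·8²/(2·10)-5·(8-(15/2))+(-325/48))/200000 = 323/9600000 rad
Load 3 — point force P=10 kN at a=4 m (b=L-a=6):
  θ_3 = -Pa(2L²-6Lx+3x²+a²)/(6LEI)  [x>a] = -10·4·(2·10²-6·10·8+3·8²+4²)/(6·10·200000) = 3/12500 rad
Load 4 — point force P=-2 kN at a=20/3 m (b=L-a=10/3):
  θ_4 = -Pa(2L²-6Lx+3x²+a²)/(6LEI)  [x>a] = -(-2)·(20/3)·(2·10²-6·10·8+3·8²+(20/3)²)/(6·10·200000) = -49/1012500 rad
Superposition: θ = Σ θ_i = 870977/259200000 rad ≈ 0.003360 rad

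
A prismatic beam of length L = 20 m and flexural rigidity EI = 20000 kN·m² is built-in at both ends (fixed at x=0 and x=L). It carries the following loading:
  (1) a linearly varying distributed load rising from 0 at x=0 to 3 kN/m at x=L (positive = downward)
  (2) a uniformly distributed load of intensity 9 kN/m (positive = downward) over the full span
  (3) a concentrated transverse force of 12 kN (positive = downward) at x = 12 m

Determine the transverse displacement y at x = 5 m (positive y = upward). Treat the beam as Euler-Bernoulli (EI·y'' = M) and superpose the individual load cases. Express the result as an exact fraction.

Load 1 — triangular load w₀=3 kN/m (0→w₀ over full span):
  y_1 = -w₀x²(L-x)²(x+2L)/(120LEI) = -3·5²·(20-5)²·(5+2·20)/(120·20·20000) = -81/5120 m
Load 2 — uniform load w=9 kN/m over full span:
  y_2 = -wx²(L-x)²/(24EI) = -9·5²·(20-5)²/(24·20000) = -27/256 m
Load 3 — point force P=12 kN at a=12 m (b=L-a=8):
  y_3 = -Pb²x²(3aL-(3a+b)x)/(6L³EI)  [x≤a] = -12·8²·5²·(3·12·20-(3·12+8)·5)/(6·20³·20000) = -1/100 m
Superposition: y = Σ y_i = -3361/25600 m ≈ -0.131289 m

y(5) = -3361/25600 m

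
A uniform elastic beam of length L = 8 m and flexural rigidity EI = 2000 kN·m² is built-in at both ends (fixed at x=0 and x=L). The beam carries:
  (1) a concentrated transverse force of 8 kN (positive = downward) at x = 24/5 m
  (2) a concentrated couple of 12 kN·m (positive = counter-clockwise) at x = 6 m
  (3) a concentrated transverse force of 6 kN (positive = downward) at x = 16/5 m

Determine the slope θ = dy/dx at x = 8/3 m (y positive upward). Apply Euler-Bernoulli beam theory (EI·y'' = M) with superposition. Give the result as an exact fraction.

θ(8/3) = -4213/562500 rad

Load 1 — point force P=8 kN at a=24/5 m (b=L-a=16/5):
  θ_1 = -Pb²x(2aL-(3a+b)x)/(2L³EI)  [x≤a] = -8·(16/5)²·(8/3)·(2·(24/5)·8-(3·(24/5)+(16/5))·(8/3))/(2·8³·2000) = -448/140625 rad
Load 2 — applied couple M₀=12 kN·m at a=6 m (b=L-a=2):
  θ_2 = (R_Ax²/2 - M_Ax)/EI  [x≤a] with R_A=27/16, M_A=15/4 = ((27/16)·(8/3)²/2 - (15/4)·(8/3))/2000 = -1/500 rad
Load 3 — point force P=6 kN at a=16/5 m (b=L-a=24/5):
  θ_3 = -Pb²x(2aL-(3a+b)x)/(2L³EI)  [x≤a] = -6·(24/5)²·(8/3)·(2·(16/5)·8-(3·(16/5)+(24/5))·(8/3))/(2·8³·2000) = -36/15625 rad
Superposition: θ = Σ θ_i = -4213/562500 rad ≈ -0.007490 rad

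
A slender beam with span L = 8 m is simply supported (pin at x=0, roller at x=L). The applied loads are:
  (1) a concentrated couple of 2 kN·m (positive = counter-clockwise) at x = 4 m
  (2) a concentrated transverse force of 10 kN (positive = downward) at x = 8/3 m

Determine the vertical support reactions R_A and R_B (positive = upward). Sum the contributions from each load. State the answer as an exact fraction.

Load 1 — applied couple M₀=2 kN·m at a=4 m (b=L-a=4):
  R_A = M₀/L = 2/8 = 1/4 kN
  R_B = -M₀/L = -2/8 = -1/4 kN
Load 2 — point force P=10 kN at a=8/3 m (b=L-a=16/3):
  R_A = Pb/L = 10·(16/3)/8 = 20/3 kN
  R_B = Pa/L = 10·(8/3)/8 = 10/3 kN
Superposition: R_A = 83/12 kN, R_B = 37/12 kN

R_A = 83/12 kN, R_B = 37/12 kN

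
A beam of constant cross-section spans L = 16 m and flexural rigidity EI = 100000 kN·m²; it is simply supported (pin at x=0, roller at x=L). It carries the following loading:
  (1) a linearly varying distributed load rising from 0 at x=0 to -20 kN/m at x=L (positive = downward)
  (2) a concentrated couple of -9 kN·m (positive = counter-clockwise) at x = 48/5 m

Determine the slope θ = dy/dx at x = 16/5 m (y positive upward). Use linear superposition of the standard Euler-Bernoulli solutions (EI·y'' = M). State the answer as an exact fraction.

Load 1 — triangular load w₀=-20 kN/m (0→w₀ over full span):
  θ_1 = -w₀(7L⁴-30L²x²+15x⁴)/(360LEI) = -(-20)·(7·16⁴-30·16²·(16/5)²+15·(16/5)⁴)/(360·16·100000) = 46592/3515625 rad
Load 2 — applied couple M₀=-9 kN·m at a=48/5 m (b=L-a=32/5):
  θ_2 = (M₀x²/(2L)+C₁)/EI  [x≤a] with C₁=M₀(3b²-L²)/(6L)=312/25 = ((-9)·(16/5)²/(2·16)+(312/25))/100000 = 3/31250 rad
Superposition: θ = Σ θ_i = 93859/7031250 rad ≈ 0.013349 rad

θ(16/5) = 93859/7031250 rad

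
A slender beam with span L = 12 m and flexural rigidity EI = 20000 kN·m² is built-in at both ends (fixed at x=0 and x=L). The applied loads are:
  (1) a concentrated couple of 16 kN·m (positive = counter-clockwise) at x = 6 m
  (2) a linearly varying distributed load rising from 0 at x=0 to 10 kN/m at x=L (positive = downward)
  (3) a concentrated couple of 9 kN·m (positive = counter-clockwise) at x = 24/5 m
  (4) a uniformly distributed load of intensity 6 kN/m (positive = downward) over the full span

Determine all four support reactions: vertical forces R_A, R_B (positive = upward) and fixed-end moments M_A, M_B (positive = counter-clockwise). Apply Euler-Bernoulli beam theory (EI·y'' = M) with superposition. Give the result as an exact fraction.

Load 1 — applied couple M₀=16 kN·m at a=6 m (b=L-a=6):
  R_A = 6M₀ab/L³ = 6·16·6·6/12³ = 2 kN
  M_A = M₀b(2a-b)/L² = 16·6·(2·6-6)/12² = 4 kN·m
  R_B = -6M₀ab/L³ = -6·16·6·6/12³ = -2 kN
  M_B = M₀a(2b-a)/L² = 16·6·(2·6-6)/12² = 4 kN·m
Load 2 — triangular load w₀=10 kN/m (0→w₀ over full span):
  R_A = 3w₀L/20 = 3·10·12/20 = 18 kN
  M_A = w₀L²/30 = 10·12²/30 = 48 kN·m
  R_B = 7w₀L/20 = 7·10·12/20 = 42 kN
  M_B = -w₀L²/20 = -10·12²/20 = -72 kN·m
Load 3 — applied couple M₀=9 kN·m at a=24/5 m (b=L-a=36/5):
  R_A = 6M₀ab/L³ = 6·9·(24/5)·(36/5)/12³ = 27/25 kN
  M_A = M₀b(2a-b)/L² = 9·(36/5)·(2·(24/5)-(36/5))/12² = 27/25 kN·m
  R_B = -6M₀ab/L³ = -6·9·(24/5)·(36/5)/12³ = -27/25 kN
  M_B = M₀a(2b-a)/L² = 9·(24/5)·(2·(36/5)-(24/5))/12² = 72/25 kN·m
Load 4 — uniform load w=6 kN/m over full span:
  R_A = wL/2 = 6·12/2 = 36 kN
  M_A = wL²/12 = 6·12²/12 = 72 kN·m
  R_B = wL/2 = 6·12/2 = 36 kN
  M_B = -wL²/12 = -6·12²/12 = -72 kN·m
Superposition: R_A = 1427/25 kN, M_A = 3127/25 kN·m, R_B = 1873/25 kN, M_B = -3428/25 kN·m

R_A = 1427/25 kN, M_A = 3127/25 kN·m, R_B = 1873/25 kN, M_B = -3428/25 kN·m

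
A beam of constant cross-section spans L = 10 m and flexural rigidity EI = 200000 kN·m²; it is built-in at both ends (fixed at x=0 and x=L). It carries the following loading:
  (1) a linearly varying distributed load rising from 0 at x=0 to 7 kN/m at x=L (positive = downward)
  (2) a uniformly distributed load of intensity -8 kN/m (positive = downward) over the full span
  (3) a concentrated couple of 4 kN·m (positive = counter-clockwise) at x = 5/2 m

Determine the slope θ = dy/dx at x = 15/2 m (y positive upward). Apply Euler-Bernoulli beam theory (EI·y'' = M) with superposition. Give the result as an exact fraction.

Load 1 — triangular load w₀=7 kN/m (0→w₀ over full span):
  θ_1 = -w₀(2x(L-x)(L-2x)(x+2L)+x²(L-x)²)/(120LEI) = -7·(2·(15/2)·(10-(15/2))·(10-2·(15/2))·((15/2)+2·10)+(15/2)²·(10-(15/2))²)/(120·10·200000) = 287/2048000 rad
Load 2 — uniform load w=-8 kN/m over full span:
  θ_2 = -wx(L-x)(L-2x)/(12EI) = -(-8)·(15/2)·(10-(15/2))·(10-2·(15/2))/(12·200000) = -1/3200 rad
Load 3 — applied couple M₀=4 kN·m at a=5/2 m (b=L-a=15/2):
  θ_3 = (R_Ax²/2 - M_Ax - M₀(x-a))/EI  [x>a] with R_A=9/20, M_A=-3/4 = ((9/20)·(15/2)²/2 - (-3/4)·(15/2) - 4·((15/2)-(5/2)))/200000 = -11/1280000 rad
Superposition: θ = Σ θ_i = -1853/10240000 rad ≈ -0.000181 rad

θ(15/2) = -1853/10240000 rad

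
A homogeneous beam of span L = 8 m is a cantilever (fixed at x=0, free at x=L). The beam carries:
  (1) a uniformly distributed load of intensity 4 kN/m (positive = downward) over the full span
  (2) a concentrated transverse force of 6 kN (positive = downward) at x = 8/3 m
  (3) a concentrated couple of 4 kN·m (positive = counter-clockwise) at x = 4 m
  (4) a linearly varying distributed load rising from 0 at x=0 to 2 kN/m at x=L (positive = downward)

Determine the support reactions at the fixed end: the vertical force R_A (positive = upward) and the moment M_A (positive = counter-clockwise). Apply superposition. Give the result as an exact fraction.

R_A = 46 kN, M_A = 548/3 kN·m

Load 1 — uniform load w=4 kN/m over full span:
  R_A = wL = 4·8 = 32 kN
  M_A = wL²/2 = 4·8²/2 = 128 kN·m
Load 2 — point force P=6 kN at a=8/3 m (b=L-a=16/3):
  R_A = P = 6 kN
  M_A = Pa = 6·(8/3) = 16 kN·m
Load 3 — applied couple M₀=4 kN·m at a=4 m (b=L-a=4):
  R_A = 0 kN
  M_A = -M₀ = -4 kN·m
Load 4 — triangular load w₀=2 kN/m (0→w₀ over full span):
  R_A = w₀L/2 = 2·8/2 = 8 kN
  M_A = w₀L²/3 = 2·8²/3 = 128/3 kN·m
Superposition: R_A = 46 kN, M_A = 548/3 kN·m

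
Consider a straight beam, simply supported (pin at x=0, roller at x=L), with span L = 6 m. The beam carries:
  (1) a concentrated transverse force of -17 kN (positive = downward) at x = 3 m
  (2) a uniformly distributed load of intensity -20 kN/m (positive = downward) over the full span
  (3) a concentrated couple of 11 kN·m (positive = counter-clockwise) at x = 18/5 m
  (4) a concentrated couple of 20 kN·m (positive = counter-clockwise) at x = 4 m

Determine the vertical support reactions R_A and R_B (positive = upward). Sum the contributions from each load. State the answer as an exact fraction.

Load 1 — point force P=-17 kN at a=3 m (b=L-a=3):
  R_A = Pb/L = (-17)·3/6 = -17/2 kN
  R_B = Pa/L = (-17)·3/6 = -17/2 kN
Load 2 — uniform load w=-20 kN/m over full span:
  R_A = wL/2 = (-20)·6/2 = -60 kN
  R_B = wL/2 = (-20)·6/2 = -60 kN
Load 3 — applied couple M₀=11 kN·m at a=18/5 m (b=L-a=12/5):
  R_A = M₀/L = 11/6 kN
  R_B = -M₀/L = -11/6 kN
Load 4 — applied couple M₀=20 kN·m at a=4 m (b=L-a=2):
  R_A = M₀/L = 20/6 = 10/3 kN
  R_B = -M₀/L = -20/6 = -10/3 kN
Superposition: R_A = -190/3 kN, R_B = -221/3 kN

R_A = -190/3 kN, R_B = -221/3 kN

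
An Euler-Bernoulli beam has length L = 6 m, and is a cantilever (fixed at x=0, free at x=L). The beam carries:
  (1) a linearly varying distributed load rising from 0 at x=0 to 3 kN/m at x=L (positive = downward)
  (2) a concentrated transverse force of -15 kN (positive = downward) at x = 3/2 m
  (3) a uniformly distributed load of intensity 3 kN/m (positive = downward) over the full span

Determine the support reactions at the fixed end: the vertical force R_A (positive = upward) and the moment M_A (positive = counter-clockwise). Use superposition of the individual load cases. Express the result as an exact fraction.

Load 1 — triangular load w₀=3 kN/m (0→w₀ over full span):
  R_A = w₀L/2 = 3·6/2 = 9 kN
  M_A = w₀L²/3 = 3·6²/3 = 36 kN·m
Load 2 — point force P=-15 kN at a=3/2 m (b=L-a=9/2):
  R_A = P = (-15) = -15 kN
  M_A = Pa = (-15)·(3/2) = -45/2 kN·m
Load 3 — uniform load w=3 kN/m over full span:
  R_A = wL = 3·6 = 18 kN
  M_A = wL²/2 = 3·6²/2 = 54 kN·m
Superposition: R_A = 12 kN, M_A = 135/2 kN·m

R_A = 12 kN, M_A = 135/2 kN·m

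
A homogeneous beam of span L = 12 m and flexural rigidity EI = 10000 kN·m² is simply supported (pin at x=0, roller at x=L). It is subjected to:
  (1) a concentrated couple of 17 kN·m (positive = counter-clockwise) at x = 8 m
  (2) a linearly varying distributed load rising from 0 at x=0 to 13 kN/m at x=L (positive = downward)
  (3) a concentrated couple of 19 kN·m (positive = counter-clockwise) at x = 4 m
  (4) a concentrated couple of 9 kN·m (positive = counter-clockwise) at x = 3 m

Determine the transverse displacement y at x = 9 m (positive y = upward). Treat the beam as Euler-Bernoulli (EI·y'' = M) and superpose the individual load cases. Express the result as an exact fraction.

Load 1 — applied couple M₀=17 kN·m at a=8 m (b=L-a=4):
  y_1 = (M₀x³/(6L)-M₀(x-a)²/2+C₁x)/EI  [x>a] with C₁=M₀(3b²-L²)/(6L)=-68/3 = (17·9³/(6·12)-17·(9-8)²/2+(-68/3)·9)/10000 = -323/80000 m
Load 2 — triangular load w₀=13 kN/m (0→w₀ over full span):
  y_2 = -w₀x(7L⁴-10L²x²+3x⁴)/(360LEI) = -13·9·(7·12⁴-10·12²·9²+3·9⁴)/(360·12·10000) = -41769/320000 m
Load 3 — applied couple M₀=19 kN·m at a=4 m (b=L-a=8):
  y_3 = (M₀x³/(6L)-M₀(x-a)²/2+C₁x)/EI  [x>a] with C₁=M₀(3b²-L²)/(6L)=38/3 = (19·9³/(6·12)-19·(9-4)²/2+(38/3)·9)/10000 = 551/80000 m
Load 4 — applied couple M₀=9 kN·m at a=3 m (b=L-a=9):
  y_4 = (M₀x³/(6L)-M₀(x-a)²/2+C₁x)/EI  [x>a] with C₁=M₀(3b²-L²)/(6L)=99/8 = (9·9³/(6·12)-9·(9-3)²/2+(99/8)·9)/10000 = 81/20000 m
Superposition: y = Σ y_i = -39561/320000 m ≈ -0.123628 m

y(9) = -39561/320000 m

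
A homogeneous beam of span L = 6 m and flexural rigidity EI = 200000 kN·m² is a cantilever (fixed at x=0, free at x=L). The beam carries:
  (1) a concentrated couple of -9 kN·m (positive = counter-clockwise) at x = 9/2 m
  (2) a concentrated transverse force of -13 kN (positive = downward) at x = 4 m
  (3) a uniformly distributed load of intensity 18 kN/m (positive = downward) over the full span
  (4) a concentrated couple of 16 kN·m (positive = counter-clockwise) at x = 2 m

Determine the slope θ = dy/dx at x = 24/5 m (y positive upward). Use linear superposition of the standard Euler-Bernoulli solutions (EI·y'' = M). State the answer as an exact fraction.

Load 1 — applied couple M₀=-9 kN·m at a=9/2 m (b=L-a=3/2):
  θ_1 = M₀a/EI  [x>a] = (-9)·(9/2)/200000 = -81/400000 rad
Load 2 — point force P=-13 kN at a=4 m (b=L-a=2):
  θ_2 = -Pa²/(2EI)  [x>a] = -(-13)·4²/(2·200000) = 13/25000 rad
Load 3 — uniform load w=18 kN/m over full span:
  θ_3 = -wx(x²-3Lx+3L²)/(6EI) = -18·(24/5)·((24/5)²-3·6·(24/5)+3·6²)/(6·200000) = -2511/781250 rad
Load 4 — applied couple M₀=16 kN·m at a=2 m (b=L-a=4):
  θ_4 = M₀a/EI  [x>a] = 16·2/200000 = 1/6250 rad
Superposition: θ = Σ θ_i = -136829/50000000 rad ≈ -0.002737 rad

θ(24/5) = -136829/50000000 rad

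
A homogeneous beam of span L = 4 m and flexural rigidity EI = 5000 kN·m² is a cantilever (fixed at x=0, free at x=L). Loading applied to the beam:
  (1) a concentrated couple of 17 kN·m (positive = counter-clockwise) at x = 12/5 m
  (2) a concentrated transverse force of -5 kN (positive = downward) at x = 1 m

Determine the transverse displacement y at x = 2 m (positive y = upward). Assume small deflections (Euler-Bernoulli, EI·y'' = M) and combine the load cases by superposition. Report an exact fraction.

Load 1 — applied couple M₀=17 kN·m at a=12/5 m (b=L-a=8/5):
  y_1 = M₀x²/(2EI)  [x≤a] = 17·2²/(2·5000) = 17/2500 m
Load 2 — point force P=-5 kN at a=1 m (b=L-a=3):
  y_2 = -Pa²(3x-a)/(6EI)  [x>a] = -(-5)·1²·(3·2-1)/(6·5000) = 1/1200 m
Superposition: y = Σ y_i = 229/30000 m ≈ 0.007633 m

y(2) = 229/30000 m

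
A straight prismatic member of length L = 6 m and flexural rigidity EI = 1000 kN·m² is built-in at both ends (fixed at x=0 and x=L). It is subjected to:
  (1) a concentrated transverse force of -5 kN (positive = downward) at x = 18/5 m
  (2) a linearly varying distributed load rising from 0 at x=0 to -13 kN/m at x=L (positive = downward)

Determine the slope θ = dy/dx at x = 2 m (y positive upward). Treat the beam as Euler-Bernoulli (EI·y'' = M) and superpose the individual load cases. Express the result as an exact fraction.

θ(2) = 323/28125 rad

Load 1 — point force P=-5 kN at a=18/5 m (b=L-a=12/5):
  θ_1 = -Pb²x(2aL-(3a+b)x)/(2L³EI)  [x≤a] = -(-5)·(12/5)²·2·(2·(18/5)·6-(3·(18/5)+(12/5))·2)/(2·6³·1000) = 7/3125 rad
Load 2 — triangular load w₀=-13 kN/m (0→w₀ over full span):
  θ_2 = -w₀(2x(L-x)(L-2x)(x+2L)+x²(L-x)²)/(120LEI) = -(-13)·(2·2·(6-2)·(6-2·2)·(2+2·6)+2²·(6-2)²)/(120·6·1000) = 52/5625 rad
Superposition: θ = Σ θ_i = 323/28125 rad ≈ 0.011484 rad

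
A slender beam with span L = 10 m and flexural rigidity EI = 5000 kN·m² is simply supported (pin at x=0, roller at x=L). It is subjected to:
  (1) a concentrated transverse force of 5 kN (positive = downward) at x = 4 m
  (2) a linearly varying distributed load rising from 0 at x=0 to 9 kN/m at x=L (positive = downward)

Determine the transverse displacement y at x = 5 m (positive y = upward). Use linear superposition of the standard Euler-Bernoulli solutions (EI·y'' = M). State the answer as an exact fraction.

Load 1 — point force P=5 kN at a=4 m (b=L-a=6):
  y_1 = -Pa(L-x)(2Lx-a²-x²)/(6LEI)  [x>a] = -5·4·(10-5)·(2·10·5-4²-5²)/(6·10·5000) = -59/3000 m
Load 2 — triangular load w₀=9 kN/m (0→w₀ over full span):
  y_2 = -w₀x(7L⁴-10L²x²+3x⁴)/(360LEI) = -9·5·(7·10⁴-10·10²·5²+3·5⁴)/(360·10·5000) = -15/128 m
Superposition: y = Σ y_i = -6569/48000 m ≈ -0.136854 m

y(5) = -6569/48000 m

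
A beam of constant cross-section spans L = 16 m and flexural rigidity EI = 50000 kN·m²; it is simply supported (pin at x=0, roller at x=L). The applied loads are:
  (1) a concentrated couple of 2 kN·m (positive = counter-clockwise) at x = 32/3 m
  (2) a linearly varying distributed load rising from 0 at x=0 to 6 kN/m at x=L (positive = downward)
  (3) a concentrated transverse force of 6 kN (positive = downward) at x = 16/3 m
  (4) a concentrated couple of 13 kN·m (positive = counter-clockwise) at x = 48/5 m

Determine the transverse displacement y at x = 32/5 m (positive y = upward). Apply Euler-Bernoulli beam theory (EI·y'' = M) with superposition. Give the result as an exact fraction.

Load 1 — applied couple M₀=2 kN·m at a=32/3 m (b=L-a=16/3):
  y_1 = (M₀x³/(6L)+C₁x)/EI  [x≤a] with C₁=M₀(3b²-L²)/(6L)=-32/9 = (2·(32/5)³/(6·16)+(-32/9)·(32/5))/50000 = -1216/3515625 m
Load 2 — triangular load w₀=6 kN/m (0→w₀ over full span):
  y_2 = -w₀x(7L⁴-10L²x²+3x⁴)/(360LEI) = -6·(32/5)·(7·16⁴-10·16²·(32/5)²+3·(32/5)⁴)/(360·16·50000) = -2336768/48828125 m
Load 3 — point force P=6 kN at a=16/3 m (b=L-a=32/3):
  y_3 = -Pa(L-x)(2Lx-a²-x²)/(6LEI)  [x>a] = -6·(16/3)·(16-(32/5))·(2·16·(32/5)-(16/3)²-(32/5)²)/(6·16·50000) = -30464/3515625 m
Load 4 — applied couple M₀=13 kN·m at a=48/5 m (b=L-a=32/5):
  y_4 = (M₀x³/(6L)+C₁x)/EI  [x≤a] with C₁=M₀(3b²-L²)/(6L)=-1352/75 = (13·(32/5)³/(6·16)+(-1352/75)·(32/5))/50000 = -624/390625 m
Superposition: y = Σ y_i = -2854768/48828125 m ≈ -0.058466 m

y(32/5) = -2854768/48828125 m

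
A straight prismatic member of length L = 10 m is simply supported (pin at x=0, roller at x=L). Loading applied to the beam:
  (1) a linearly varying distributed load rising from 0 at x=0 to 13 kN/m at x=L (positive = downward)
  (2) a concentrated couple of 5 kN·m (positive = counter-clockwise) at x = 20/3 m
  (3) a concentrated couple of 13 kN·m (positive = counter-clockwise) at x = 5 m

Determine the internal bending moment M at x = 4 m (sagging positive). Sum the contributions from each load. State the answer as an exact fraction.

M(4) = 80 kN·m

Load 1 — triangular load w₀=13 kN/m (0→w₀ over full span):
  M_1 = w₀Lx/6 - w₀x³/(6L) = 13·10·4/6 - 13·4³/(6·10) = 364/5 kN·m
Load 2 — applied couple M₀=5 kN·m at a=20/3 m (b=L-a=10/3):
  M_2 = M₀x/L  [x≤a] = 5·4/10 = 2 kN·m
Load 3 — applied couple M₀=13 kN·m at a=5 m (b=L-a=5):
  M_3 = M₀x/L  [x≤a] = 13·4/10 = 26/5 kN·m
Superposition: M = Σ M_i = 80 kN·m ≈ 80.000000 kN·m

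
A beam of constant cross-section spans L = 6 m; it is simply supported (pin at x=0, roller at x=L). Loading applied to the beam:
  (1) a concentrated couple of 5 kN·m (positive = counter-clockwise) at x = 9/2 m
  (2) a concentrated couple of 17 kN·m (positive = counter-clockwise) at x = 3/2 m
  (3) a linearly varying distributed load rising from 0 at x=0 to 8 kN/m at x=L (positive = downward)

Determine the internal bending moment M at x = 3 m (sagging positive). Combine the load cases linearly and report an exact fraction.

Load 1 — applied couple M₀=5 kN·m at a=9/2 m (b=L-a=3/2):
  M_1 = M₀x/L  [x≤a] = 5·3/6 = 5/2 kN·m
Load 2 — applied couple M₀=17 kN·m at a=3/2 m (b=L-a=9/2):
  M_2 = M₀x/L - M₀  [x>a] = 17·3/6 - 17 = -17/2 kN·m
Load 3 — triangular load w₀=8 kN/m (0→w₀ over full span):
  M_3 = w₀Lx/6 - w₀x³/(6L) = 8·6·3/6 - 8·3³/(6·6) = 18 kN·m
Superposition: M = Σ M_i = 12 kN·m ≈ 12.000000 kN·m

M(3) = 12 kN·m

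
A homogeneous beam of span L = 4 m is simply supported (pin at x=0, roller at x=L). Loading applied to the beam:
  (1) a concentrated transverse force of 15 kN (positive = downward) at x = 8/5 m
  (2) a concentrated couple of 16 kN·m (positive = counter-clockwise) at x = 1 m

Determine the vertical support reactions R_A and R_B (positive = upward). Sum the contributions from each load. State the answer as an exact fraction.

Load 1 — point force P=15 kN at a=8/5 m (b=L-a=12/5):
  R_A = Pb/L = 15·(12/5)/4 = 9 kN
  R_B = Pa/L = 15·(8/5)/4 = 6 kN
Load 2 — applied couple M₀=16 kN·m at a=1 m (b=L-a=3):
  R_A = M₀/L = 16/4 = 4 kN
  R_B = -M₀/L = -16/4 = -4 kN
Superposition: R_A = 13 kN, R_B = 2 kN

R_A = 13 kN, R_B = 2 kN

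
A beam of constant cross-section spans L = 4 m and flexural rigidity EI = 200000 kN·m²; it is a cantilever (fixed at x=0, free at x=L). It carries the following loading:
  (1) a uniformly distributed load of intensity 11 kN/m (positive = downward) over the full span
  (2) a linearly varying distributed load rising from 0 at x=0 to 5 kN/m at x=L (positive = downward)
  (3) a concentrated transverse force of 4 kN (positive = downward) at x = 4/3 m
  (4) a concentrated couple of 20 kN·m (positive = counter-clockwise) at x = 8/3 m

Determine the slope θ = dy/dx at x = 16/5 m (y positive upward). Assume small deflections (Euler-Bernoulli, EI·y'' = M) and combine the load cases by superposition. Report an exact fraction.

θ(16/5) = -1867/3515625 rad

Load 1 — uniform load w=11 kN/m over full span:
  θ_1 = -wx(x²-3Lx+3L²)/(6EI) = -11·(16/5)·((16/5)²-3·4·(16/5)+3·4²)/(6·200000) = -682/1171875 rad
Load 2 — triangular load w₀=5 kN/m (0→w₀ over full span):
  θ_2 = (w₀Lx²/4-w₀L²x/3-w₀x⁴/(24L))/EI = (5·4·(16/5)²/4-5·4²·(16/5)/3-5·(16/5)⁴/(24·4))/200000 = -232/1171875 rad
Load 3 — point force P=4 kN at a=4/3 m (b=L-a=8/3):
  θ_3 = -Pa²/(2EI)  [x>a] = -4·(4/3)²/(2·200000) = -1/56250 rad
Load 4 — applied couple M₀=20 kN·m at a=8/3 m (b=L-a=4/3):
  θ_4 = M₀a/EI  [x>a] = 20·(8/3)/200000 = 1/3750 rad
Superposition: θ = Σ θ_i = -1867/3515625 rad ≈ -0.000531 rad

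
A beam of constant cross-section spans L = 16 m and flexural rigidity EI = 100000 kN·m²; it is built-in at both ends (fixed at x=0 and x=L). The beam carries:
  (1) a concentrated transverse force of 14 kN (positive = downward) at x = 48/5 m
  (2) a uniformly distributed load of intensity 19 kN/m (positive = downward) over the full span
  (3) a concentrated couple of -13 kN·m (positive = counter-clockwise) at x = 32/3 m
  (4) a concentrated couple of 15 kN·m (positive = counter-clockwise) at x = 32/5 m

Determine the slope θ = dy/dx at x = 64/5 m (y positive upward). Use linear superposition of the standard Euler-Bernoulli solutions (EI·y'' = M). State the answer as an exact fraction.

θ(64/5) = 194932/29296875 rad

Load 1 — point force P=14 kN at a=48/5 m (b=L-a=32/5):
  θ_1 = Pa²(L-x)(2bL-(3b+a)(L-x))/(2L³EI)  [x>a] = 14·(48/5)²·(16-(64/5))·(2·(32/5)·16-(3·(32/5)+(48/5))·(16-(64/5)))/(2·16³·100000) = 5544/9765625 rad
Load 2 — uniform load w=19 kN/m over full span:
  θ_2 = -wx(L-x)(L-2x)/(12EI) = -19·(64/5)·(16-(64/5))·(16-2·(64/5))/(12·100000) = 2432/390625 rad
Load 3 — applied couple M₀=-13 kN·m at a=32/3 m (b=L-a=16/3):
  θ_3 = (R_Ax²/2 - M_Ax - M₀(x-a))/EI  [x>a] with R_A=-13/12, M_A=-13/3 = ((-13/12)·(64/5)²/2 - (-13/3)·(64/5) - (-13)·((64/5)-(32/3)))/100000 = -13/234375 rad
Load 4 — applied couple M₀=15 kN·m at a=32/5 m (b=L-a=48/5):
  θ_4 = (R_Ax²/2 - M_Ax - M₀(x-a))/EI  [x>a] with R_A=27/20, M_A=9/5 = ((27/20)·(64/5)²/2 - (9/5)·(64/5) - 15·((64/5)-(32/5)))/100000 = -33/390625 rad
Superposition: θ = Σ θ_i = 194932/29296875 rad ≈ 0.006654 rad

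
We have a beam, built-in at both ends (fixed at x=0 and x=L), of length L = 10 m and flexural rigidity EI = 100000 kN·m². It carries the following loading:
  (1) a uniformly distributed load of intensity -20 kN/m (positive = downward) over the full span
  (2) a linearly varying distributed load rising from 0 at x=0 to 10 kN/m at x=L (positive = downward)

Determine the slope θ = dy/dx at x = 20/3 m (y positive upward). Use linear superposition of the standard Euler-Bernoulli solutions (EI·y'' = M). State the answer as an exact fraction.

θ(20/3) = -23/24300 rad

Load 1 — uniform load w=-20 kN/m over full span:
  θ_1 = -wx(L-x)(L-2x)/(12EI) = -(-20)·(20/3)·(10-(20/3))·(10-2·(20/3))/(12·100000) = -1/810 rad
Load 2 — triangular load w₀=10 kN/m (0→w₀ over full span):
  θ_2 = -w₀(2x(L-x)(L-2x)(x+2L)+x²(L-x)²)/(120LEI) = -10·(2·(20/3)·(10-(20/3))·(10-2·(20/3))·((20/3)+2·10)+(20/3)²·(10-(20/3))²)/(120·10·100000) = 7/24300 rad
Superposition: θ = Σ θ_i = -23/24300 rad ≈ -0.000947 rad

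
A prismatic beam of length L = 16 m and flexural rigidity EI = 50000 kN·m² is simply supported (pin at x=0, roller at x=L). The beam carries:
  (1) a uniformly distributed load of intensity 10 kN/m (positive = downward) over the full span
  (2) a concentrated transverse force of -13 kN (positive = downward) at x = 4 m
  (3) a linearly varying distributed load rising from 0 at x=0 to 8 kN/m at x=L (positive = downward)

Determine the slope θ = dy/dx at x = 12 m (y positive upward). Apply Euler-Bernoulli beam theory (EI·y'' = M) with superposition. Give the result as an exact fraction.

θ(12) = 8641/281250 rad

Load 1 — uniform load w=10 kN/m over full span:
  θ_1 = -w(L³-6Lx²+4x³)/(24EI) = -10·(16³-6·16·12²+4·12³)/(24·50000) = 44/1875 rad
Load 2 — point force P=-13 kN at a=4 m (b=L-a=12):
  θ_2 = -Pa(2L²-6Lx+3x²+a²)/(6LEI)  [x>a] = -(-13)·4·(2·16²-6·16·12+3·12²+4²)/(6·16·50000) = -13/6250 rad
Load 3 — triangular load w₀=8 kN/m (0→w₀ over full span):
  θ_3 = -w₀(7L⁴-30L²x²+15x⁴)/(360LEI) = -8·(7·16⁴-30·16²·12²+15·12⁴)/(360·16·50000) = 1313/140625 rad
Superposition: θ = Σ θ_i = 8641/281250 rad ≈ 0.030724 rad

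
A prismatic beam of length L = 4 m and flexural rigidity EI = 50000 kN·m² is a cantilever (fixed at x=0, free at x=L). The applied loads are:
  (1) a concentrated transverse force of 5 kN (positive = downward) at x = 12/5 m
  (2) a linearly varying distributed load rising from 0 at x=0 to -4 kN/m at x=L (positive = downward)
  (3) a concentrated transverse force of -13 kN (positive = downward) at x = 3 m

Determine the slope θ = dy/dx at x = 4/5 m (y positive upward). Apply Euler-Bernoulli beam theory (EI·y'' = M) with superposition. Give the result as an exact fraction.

θ(4/5) = 15733/23437500 rad

Load 1 — point force P=5 kN at a=12/5 m (b=L-a=8/5):
  θ_1 = -Px(2a-x)/(2EI)  [x≤a] = -5·(4/5)·(2·(12/5)-(4/5))/(2·50000) = -1/6250 rad
Load 2 — triangular load w₀=-4 kN/m (0→w₀ over full span):
  θ_2 = (w₀Lx²/4-w₀L²x/3-w₀x⁴/(24L))/EI = ((-4)·4·(4/5)²/4-(-4)·4²·(4/5)/3-(-4)·(4/5)⁴/(24·4))/50000 = 1702/5859375 rad
Load 3 — point force P=-13 kN at a=3 m (b=L-a=1):
  θ_3 = -Px(2a-x)/(2EI)  [x≤a] = -(-13)·(4/5)·(2·3-(4/5))/(2·50000) = 169/312500 rad
Superposition: θ = Σ θ_i = 15733/23437500 rad ≈ 0.000671 rad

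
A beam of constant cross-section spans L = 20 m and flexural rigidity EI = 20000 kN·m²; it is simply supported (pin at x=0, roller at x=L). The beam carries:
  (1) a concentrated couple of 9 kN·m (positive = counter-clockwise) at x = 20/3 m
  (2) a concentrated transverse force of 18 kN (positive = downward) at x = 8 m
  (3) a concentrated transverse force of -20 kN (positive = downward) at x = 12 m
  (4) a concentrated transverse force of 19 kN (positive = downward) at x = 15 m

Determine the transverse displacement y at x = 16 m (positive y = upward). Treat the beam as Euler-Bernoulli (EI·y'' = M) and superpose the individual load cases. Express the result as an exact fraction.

y(16) = -10513/200000 m

Load 1 — applied couple M₀=9 kN·m at a=20/3 m (b=L-a=40/3):
  y_1 = (M₀x³/(6L)-M₀(x-a)²/2+C₁x)/EI  [x>a] with C₁=M₀(3b²-L²)/(6L)=10 = (9·16³/(6·20)-9·(16-(20/3))²/2+10·16)/20000 = 47/12500 m
Load 2 — point force P=18 kN at a=8 m (b=L-a=12):
  y_2 = -Pa(L-x)(2Lx-a²-x²)/(6LEI)  [x>a] = -18·8·(20-16)·(2·20·16-8²-16²)/(6·20·20000) = -48/625 m
Load 3 — point force P=-20 kN at a=12 m (b=L-a=8):
  y_3 = -Pa(L-x)(2Lx-a²-x²)/(6LEI)  [x>a] = -(-20)·12·(20-16)·(2·20·16-12²-16²)/(6·20·20000) = 12/125 m
Load 4 — point force P=19 kN at a=15 m (b=L-a=5):
  y_4 = -Pa(L-x)(2Lx-a²-x²)/(6LEI)  [x>a] = -19·15·(20-16)·(2·20·16-15²-16²)/(6·20·20000) = -3021/40000 m
Superposition: y = Σ y_i = -10513/200000 m ≈ -0.052565 m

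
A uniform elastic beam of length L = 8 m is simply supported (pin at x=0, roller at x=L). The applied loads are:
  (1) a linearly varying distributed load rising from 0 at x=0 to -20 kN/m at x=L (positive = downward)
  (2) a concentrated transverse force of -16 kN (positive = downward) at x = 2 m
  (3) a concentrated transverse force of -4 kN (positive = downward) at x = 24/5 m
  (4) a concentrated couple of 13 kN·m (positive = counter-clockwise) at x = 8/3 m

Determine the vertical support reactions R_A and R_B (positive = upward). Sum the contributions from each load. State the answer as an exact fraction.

Load 1 — triangular load w₀=-20 kN/m (0→w₀ over full span):
  R_A = w₀L/6 = (-20)·8/6 = -80/3 kN
  R_B = w₀L/3 = (-20)·8/3 = -160/3 kN
Load 2 — point force P=-16 kN at a=2 m (b=L-a=6):
  R_A = Pb/L = (-16)·6/8 = -12 kN
  R_B = Pa/L = (-16)·2/8 = -4 kN
Load 3 — point force P=-4 kN at a=24/5 m (b=L-a=16/5):
  R_A = Pb/L = (-4)·(16/5)/8 = -8/5 kN
  R_B = Pa/L = (-4)·(24/5)/8 = -12/5 kN
Load 4 — applied couple M₀=13 kN·m at a=8/3 m (b=L-a=16/3):
  R_A = M₀/L = 13/8 kN
  R_B = -M₀/L = -13/8 kN
Superposition: R_A = -4637/120 kN, R_B = -7363/120 kN

R_A = -4637/120 kN, R_B = -7363/120 kN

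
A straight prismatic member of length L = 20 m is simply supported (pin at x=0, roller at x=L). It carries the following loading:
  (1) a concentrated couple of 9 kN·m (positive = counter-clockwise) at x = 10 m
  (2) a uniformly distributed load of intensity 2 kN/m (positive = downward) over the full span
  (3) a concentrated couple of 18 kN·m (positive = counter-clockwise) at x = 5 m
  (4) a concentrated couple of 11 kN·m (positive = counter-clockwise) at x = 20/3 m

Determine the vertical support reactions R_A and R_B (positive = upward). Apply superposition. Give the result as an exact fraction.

Load 1 — applied couple M₀=9 kN·m at a=10 m (b=L-a=10):
  R_A = M₀/L = 9/20 kN
  R_B = -M₀/L = -9/20 kN
Load 2 — uniform load w=2 kN/m over full span:
  R_A = wL/2 = 2·20/2 = 20 kN
  R_B = wL/2 = 2·20/2 = 20 kN
Load 3 — applied couple M₀=18 kN·m at a=5 m (b=L-a=15):
  R_A = M₀/L = 18/20 = 9/10 kN
  R_B = -M₀/L = -18/20 = -9/10 kN
Load 4 — applied couple M₀=11 kN·m at a=20/3 m (b=L-a=40/3):
  R_A = M₀/L = 11/20 kN
  R_B = -M₀/L = -11/20 kN
Superposition: R_A = 219/10 kN, R_B = 181/10 kN

R_A = 219/10 kN, R_B = 181/10 kN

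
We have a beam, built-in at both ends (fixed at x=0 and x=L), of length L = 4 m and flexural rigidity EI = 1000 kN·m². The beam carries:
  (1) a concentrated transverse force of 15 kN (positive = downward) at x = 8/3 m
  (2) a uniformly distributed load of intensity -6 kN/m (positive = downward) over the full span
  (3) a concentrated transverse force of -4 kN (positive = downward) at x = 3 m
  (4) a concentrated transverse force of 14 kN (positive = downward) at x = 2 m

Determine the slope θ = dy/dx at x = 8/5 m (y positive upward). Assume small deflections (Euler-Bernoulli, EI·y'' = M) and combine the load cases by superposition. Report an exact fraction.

θ(8/5) = -457/187500 rad

Load 1 — point force P=15 kN at a=8/3 m (b=L-a=4/3):
  θ_1 = -Pb²x(2aL-(3a+b)x)/(2L³EI)  [x≤a] = -15·(4/3)²·(8/5)·(2·(8/3)·4-(3·(8/3)+(4/3))·(8/5))/(2·4³·1000) = -4/1875 rad
Load 2 — uniform load w=-6 kN/m over full span:
  θ_2 = -wx(L-x)(L-2x)/(12EI) = -(-6)·(8/5)·(4-(8/5))·(4-2·(8/5))/(12·1000) = 24/15625 rad
Load 3 — point force P=-4 kN at a=3 m (b=L-a=1):
  θ_3 = -Pb²x(2aL-(3a+b)x)/(2L³EI)  [x≤a] = -(-4)·1²·(8/5)·(2·3·4-(3·3+1)·(8/5))/(2·4³·1000) = 1/2500 rad
Load 4 — point force P=14 kN at a=2 m (b=L-a=2):
  θ_4 = -Pb²x(2aL-(3a+b)x)/(2L³EI)  [x≤a] = -14·2²·(8/5)·(2·2·4-(3·2+2)·(8/5))/(2·4³·1000) = -7/3125 rad
Superposition: θ = Σ θ_i = -457/187500 rad ≈ -0.002437 rad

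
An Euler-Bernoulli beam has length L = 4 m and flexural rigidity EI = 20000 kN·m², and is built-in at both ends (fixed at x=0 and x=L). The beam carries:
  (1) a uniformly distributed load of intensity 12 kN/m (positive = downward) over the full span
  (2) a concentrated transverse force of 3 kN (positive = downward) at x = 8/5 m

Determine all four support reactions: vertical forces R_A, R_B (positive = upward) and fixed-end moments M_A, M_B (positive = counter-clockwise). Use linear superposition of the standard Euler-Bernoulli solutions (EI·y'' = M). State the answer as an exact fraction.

R_A = 3243/125 kN, M_A = 2216/125 kN·m, R_B = 3132/125 kN, M_B = -2144/125 kN·m

Load 1 — uniform load w=12 kN/m over full span:
  R_A = wL/2 = 12·4/2 = 24 kN
  M_A = wL²/12 = 12·4²/12 = 16 kN·m
  R_B = wL/2 = 12·4/2 = 24 kN
  M_B = -wL²/12 = -12·4²/12 = -16 kN·m
Load 2 — point force P=3 kN at a=8/5 m (b=L-a=12/5):
  R_A = Pb²(3a+b)/L³ = 3·(12/5)²·(3·(8/5)+(12/5))/4³ = 243/125 kN
  M_A = Pab²/L² = 3·(8/5)·(12/5)²/4² = 216/125 kN·m
  R_B = Pa²(a+3b)/L³ = 3·(8/5)²·((8/5)+3·(12/5))/4³ = 132/125 kN
  M_B = -Pa²b/L² = -3·(8/5)²·(12/5)/4² = -144/125 kN·m
Superposition: R_A = 3243/125 kN, M_A = 2216/125 kN·m, R_B = 3132/125 kN, M_B = -2144/125 kN·m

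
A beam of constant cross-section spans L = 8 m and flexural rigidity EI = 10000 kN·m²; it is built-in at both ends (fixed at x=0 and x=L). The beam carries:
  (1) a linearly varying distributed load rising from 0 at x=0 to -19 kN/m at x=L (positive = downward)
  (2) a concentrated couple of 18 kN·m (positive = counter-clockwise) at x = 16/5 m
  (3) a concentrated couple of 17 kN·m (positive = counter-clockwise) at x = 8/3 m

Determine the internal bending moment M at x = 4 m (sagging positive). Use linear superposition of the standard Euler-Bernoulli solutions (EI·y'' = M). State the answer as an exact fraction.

M(4) = -191/5 kN·m

Load 1 — triangular load w₀=-19 kN/m (0→w₀ over full span):
  M_1 = 3w₀Lx/20 - w₀L²/30 - w₀x³/(6L) = 3·(-19)·8·4/20 - (-19)·8²/30 - (-19)·4³/(6·8) = -76/3 kN·m
Load 2 — applied couple M₀=18 kN·m at a=16/5 m (b=L-a=24/5):
  M_2 = R_Ax - M_A - M₀  [x>a] with R_A=81/25, M_A=54/25 = (81/25)·4 - (54/25) - 18 = -36/5 kN·m
Load 3 — applied couple M₀=17 kN·m at a=8/3 m (b=L-a=16/3):
  M_3 = R_Ax - M_A - M₀  [x>a] with R_A=17/6, M_A=0 = (17/6)·4 - 0 - 17 = -17/3 kN·m
Superposition: M = Σ M_i = -191/5 kN·m ≈ -38.200000 kN·m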